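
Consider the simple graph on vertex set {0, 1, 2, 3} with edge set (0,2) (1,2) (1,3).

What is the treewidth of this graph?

1

A width-1 tree decomposition is:
Bags: B1 = {0, 2}  B2 = {1, 2}  B3 = {1, 3}
Tree: B1–B2, B2–B3
Each bag holds 2 vertices, so the decomposition has width 1, which upper-bounds the treewidth. G has an edge, so its treewidth is at least 1. Therefore the treewidth is 1.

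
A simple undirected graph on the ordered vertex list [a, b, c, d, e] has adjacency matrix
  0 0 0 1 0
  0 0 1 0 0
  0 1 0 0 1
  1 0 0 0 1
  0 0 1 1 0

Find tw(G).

A width-1 tree decomposition is:
Bags: B1 = {a, d}  B2 = {d, e}  B3 = {c, e}  B4 = {b, c}
Tree: B1–B2, B2–B3, B3–B4
The largest bag has 2 vertices, giving width 1; this decomposition certifies tw(G) ≤ 1. G has an edge, so its treewidth is at least 1. The upper and lower bounds meet at 1, so that is the treewidth.

1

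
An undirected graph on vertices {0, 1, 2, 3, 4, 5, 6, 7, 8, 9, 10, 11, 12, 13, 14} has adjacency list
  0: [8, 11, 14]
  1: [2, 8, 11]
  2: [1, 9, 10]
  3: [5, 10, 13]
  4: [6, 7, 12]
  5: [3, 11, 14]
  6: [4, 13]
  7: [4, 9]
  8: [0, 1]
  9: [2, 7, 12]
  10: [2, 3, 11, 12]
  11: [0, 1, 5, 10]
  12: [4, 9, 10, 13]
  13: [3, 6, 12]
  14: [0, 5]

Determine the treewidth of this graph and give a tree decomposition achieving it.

Treewidth 3.
One such decomposition:
Bags: B1 = {4, 6, 7, 13}  B2 = {4, 7, 12, 13}  B3 = {7, 9, 12, 13}  B4 = {3, 9, 12, 13}  B5 = {3, 9, 10, 12}  B6 = {2, 3, 9, 10}  B7 = {2, 3, 5, 10}  B8 = {2, 5, 10, 11}  B9 = {1, 2, 5, 11}  B10 = {1, 5, 11, 14}  B11 = {0, 1, 11, 14}  B12 = {0, 1, 8, 14}
Tree: B1–B2, B2–B3, B3–B4, B4–B5, B5–B6, B6–B7, B7–B8, B8–B9, B9–B10, B10–B11, B11–B12

Every bag has size at most 4, so the width is 4 − 1 = 3 and tw(G) ≤ 3. For the lower bound: the 4 vertex sets {4,6,7}, {13}, {12}, {2,3,9,10} are disjoint, each induces a connected subgraph, and every pair is joined by at least one edge of G. Contracting each set to a single vertex therefore yields K_{4} as a minor, and since treewidth is minor-monotone, tw(G) ≥ tw(K_{4}) = 3. Combining the bounds, tw(G) = 3.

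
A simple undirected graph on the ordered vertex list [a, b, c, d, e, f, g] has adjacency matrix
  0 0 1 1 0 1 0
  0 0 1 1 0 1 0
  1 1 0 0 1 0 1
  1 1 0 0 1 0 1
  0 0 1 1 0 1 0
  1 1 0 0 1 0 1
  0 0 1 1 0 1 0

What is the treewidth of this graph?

3

A width-3 tree decomposition is:
Bags: B1 = {c, d, f, g}  B2 = {c, d, e, f}  B3 = {a, c, d, f}  B4 = {b, c, d, f}
Tree: B1–B2, B2–B3, B3–B4
Every bag has size at most 4, so the width is 4 − 1 = 3 and tw(G) ≤ 3. For the lower bound: the 4 vertex sets {c,g}, {e,f}, {d}, {a} are disjoint, each induces a connected subgraph, and every pair is joined by at least one edge of G. Contracting each set to a single vertex therefore yields K_{4} as a minor, and since treewidth is minor-monotone, tw(G) ≥ tw(K_{4}) = 3. The upper and lower bounds meet at 3, so that is the treewidth.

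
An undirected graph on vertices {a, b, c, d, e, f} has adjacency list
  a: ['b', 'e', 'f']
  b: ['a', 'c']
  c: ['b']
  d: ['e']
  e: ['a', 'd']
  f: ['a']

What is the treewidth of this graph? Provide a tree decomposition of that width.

Every bag has size at most 2, so the width is 2 − 1 = 1 and tw(G) ≤ 1. Any graph with an edge has treewidth ≥ 1, and G has the edge e–a. Combining the bounds, tw(G) = 1.

Treewidth 1.
One optimal decomposition is:
Bags: B1 = {a, e}  B2 = {a, b}  B3 = {d, e}  B4 = {b, c}  B5 = {a, f}
Tree: B1–B2, B1–B3, B2–B4, B2–B5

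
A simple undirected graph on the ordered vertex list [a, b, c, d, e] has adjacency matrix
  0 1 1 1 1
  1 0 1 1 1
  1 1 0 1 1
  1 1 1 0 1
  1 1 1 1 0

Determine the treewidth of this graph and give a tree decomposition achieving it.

A single bag containing all 5 vertices is trivially a valid decomposition of width 4. On the other hand G contains the 5-clique {a, b, c, d, e}. A clique must lie in a single bag of any decomposition, so no decomposition can have width below 4. Combining the bounds, tw(G) = 4.

Treewidth 4.
One such decomposition:
Bags: B1 = {a, b, c, d, e}
Tree: (single bag)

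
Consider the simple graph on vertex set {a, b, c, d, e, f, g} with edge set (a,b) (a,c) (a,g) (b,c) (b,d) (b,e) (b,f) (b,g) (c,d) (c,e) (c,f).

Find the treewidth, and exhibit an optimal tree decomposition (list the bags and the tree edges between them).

Treewidth 2.
Bags: B1 = {b, c, e}  B2 = {a, b, c}  B3 = {b, c, d}  B4 = {a, b, g}  B5 = {b, c, f}
Tree: B1–B2, B1–B3, B2–B4, B3–B5

Every bag has size at most 3, so the width is 3 − 1 = 2 and tw(G) ≤ 2. Conversely, {a, b, g} is a clique of size 3, and the vertices of any clique must share a bag in every tree decomposition; so some bag has ≥ 3 vertices and tw(G) ≥ 2. Therefore the treewidth is 2.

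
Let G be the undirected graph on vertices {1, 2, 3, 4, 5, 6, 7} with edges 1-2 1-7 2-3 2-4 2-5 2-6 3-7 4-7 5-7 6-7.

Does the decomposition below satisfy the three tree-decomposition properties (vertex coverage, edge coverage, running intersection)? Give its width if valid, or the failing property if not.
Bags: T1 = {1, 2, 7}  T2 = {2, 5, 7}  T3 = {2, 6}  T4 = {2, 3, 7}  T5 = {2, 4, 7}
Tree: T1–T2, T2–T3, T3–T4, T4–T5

A tree decomposition must satisfy three properties: every vertex lies in some bag; for every edge, both endpoints lie together in some bag; and for every vertex, the bags containing it form a connected subtree. Here edge (7,6) lies in no bag, so the decomposition is invalid.

No — edge (7,6) lies in no bag.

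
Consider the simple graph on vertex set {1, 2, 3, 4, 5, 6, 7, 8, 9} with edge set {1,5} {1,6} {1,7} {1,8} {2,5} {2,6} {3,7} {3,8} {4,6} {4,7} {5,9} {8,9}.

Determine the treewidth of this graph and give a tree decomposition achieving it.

Treewidth 3.
One optimal decomposition is:
Bags: B1 = {3, 4, 6, 7}  B2 = {1, 3, 6, 7}  B3 = {1, 3, 6, 8}  B4 = {1, 2, 6, 8}  B5 = {1, 2, 5, 8}  B6 = {2, 5, 8, 9}
Tree: B1–B2, B2–B3, B3–B4, B4–B5, B5–B6

Every bag has size at most 4, so the width is 4 − 1 = 3 and tw(G) ≤ 3. For the lower bound: the 4 vertex sets {3,4,7}, {6}, {1}, {2,5,8,9} are disjoint, each induces a connected subgraph, and every pair is joined by at least one edge of G. Contracting each set to a single vertex therefore yields K_{4} as a minor, and since treewidth is minor-monotone, tw(G) ≥ tw(K_{4}) = 3. The upper and lower bounds meet at 3, so that is the treewidth.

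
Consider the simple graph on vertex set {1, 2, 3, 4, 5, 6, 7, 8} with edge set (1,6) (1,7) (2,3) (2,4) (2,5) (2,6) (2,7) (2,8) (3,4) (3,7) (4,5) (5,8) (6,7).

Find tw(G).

A width-2 tree decomposition is:
Bags: B1 = {2, 6, 7}  B2 = {2, 3, 7}  B3 = {2, 3, 4}  B4 = {2, 4, 5}  B5 = {1, 6, 7}  B6 = {2, 5, 8}
Tree: B1–B2, B2–B3, B3–B4, B1–B5, B4–B6
The largest bag has 3 vertices, giving width 2; this decomposition certifies tw(G) ≤ 2. For the lower bound, the 3 vertices {1, 6, 7} are pairwise adjacent, and any tree decomposition puts a clique entirely inside one bag — forcing width ≥ 2. Hence tw(G) = 2 exactly.

2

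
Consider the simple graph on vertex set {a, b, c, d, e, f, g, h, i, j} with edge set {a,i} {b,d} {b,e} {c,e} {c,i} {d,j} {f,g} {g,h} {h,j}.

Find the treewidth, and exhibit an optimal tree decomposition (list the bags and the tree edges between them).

Treewidth 1.
Bags: B1 = {f, g}  B2 = {g, h}  B3 = {h, j}  B4 = {d, j}  B5 = {b, d}  B6 = {b, e}  B7 = {c, e}  B8 = {c, i}  B9 = {a, i}
Tree: B1–B2, B2–B3, B3–B4, B4–B5, B5–B6, B6–B7, B7–B8, B8–B9

The largest bag has 2 vertices, giving width 1; this decomposition certifies tw(G) ≤ 1. G has an edge, so its treewidth is at least 1. The upper and lower bounds meet at 1, so that is the treewidth.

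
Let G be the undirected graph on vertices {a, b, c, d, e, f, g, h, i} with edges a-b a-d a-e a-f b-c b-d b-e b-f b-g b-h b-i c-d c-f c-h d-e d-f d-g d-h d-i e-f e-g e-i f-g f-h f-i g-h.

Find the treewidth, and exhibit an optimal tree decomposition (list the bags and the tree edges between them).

Treewidth 4.
Bags: B1 = {a, b, d, e, f}  B2 = {b, d, e, f, g}  B3 = {b, d, f, g, h}  B4 = {b, d, e, f, i}  B5 = {b, c, d, f, h}
Tree: B1–B2, B2–B3, B2–B4, B3–B5

The largest bag has 5 vertices, giving width 4; this decomposition certifies tw(G) ≤ 4. Conversely, {b, d, e, f, g} is a clique of size 5, and the vertices of any clique must share a bag in every tree decomposition; so some bag has ≥ 5 vertices and tw(G) ≥ 4. The upper and lower bounds meet at 4, so that is the treewidth.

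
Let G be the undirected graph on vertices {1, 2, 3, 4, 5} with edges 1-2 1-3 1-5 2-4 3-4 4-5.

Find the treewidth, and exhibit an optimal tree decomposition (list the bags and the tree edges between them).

Treewidth 2.
Bags: B1 = {1, 4, 5}  B2 = {1, 3, 4}  B3 = {1, 2, 4}
Tree: B1–B2, B2–B3

Each bag holds 3 vertices, so the decomposition has width 2, which upper-bounds the treewidth. For the lower bound, G contains the cycle 4–5–1–3–4, so G is not a forest; only forests have treewidth ≤ 1, hence tw(G) ≥ 2. The upper and lower bounds meet at 2, so that is the treewidth.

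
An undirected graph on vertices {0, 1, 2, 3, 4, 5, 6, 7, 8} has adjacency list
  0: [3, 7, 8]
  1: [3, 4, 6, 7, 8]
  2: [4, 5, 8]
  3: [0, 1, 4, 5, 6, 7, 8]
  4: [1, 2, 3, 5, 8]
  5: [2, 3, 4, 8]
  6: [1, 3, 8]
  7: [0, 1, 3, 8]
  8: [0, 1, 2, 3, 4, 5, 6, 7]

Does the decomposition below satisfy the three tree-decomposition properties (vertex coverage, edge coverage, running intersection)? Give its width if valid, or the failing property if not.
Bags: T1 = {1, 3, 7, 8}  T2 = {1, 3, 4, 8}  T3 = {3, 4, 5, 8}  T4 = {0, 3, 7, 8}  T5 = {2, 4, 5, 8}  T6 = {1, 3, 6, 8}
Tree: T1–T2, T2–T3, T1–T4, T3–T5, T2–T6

Yes; width 3.

Checking the three conditions: (i) the bags cover all of {0, 1, 2, 3, 4, 5, 6, 7, 8}; (ii) for each edge, some bag contains both endpoints; (iii) the bags containing any fixed vertex form a subtree. All hold, so the decomposition is valid with width 4 − 1 = 3.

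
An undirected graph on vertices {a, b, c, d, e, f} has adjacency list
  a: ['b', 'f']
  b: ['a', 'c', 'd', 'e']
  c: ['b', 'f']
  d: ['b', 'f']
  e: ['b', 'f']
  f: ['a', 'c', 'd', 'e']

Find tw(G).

A width-2 tree decomposition is:
Bags: B1 = {b, c, f}  B2 = {b, d, f}  B3 = {a, b, f}  B4 = {b, e, f}
Tree: B1–B2, B2–B3, B3–B4
The largest bag has 3 vertices, giving width 2; this decomposition certifies tw(G) ≤ 2. Since f–c–b–d–f is a cycle in G, G is not acyclic. Forests are exactly the graphs of treewidth ≤ 1, so tw(G) ≥ 2. The upper and lower bounds meet at 2, so that is the treewidth.

2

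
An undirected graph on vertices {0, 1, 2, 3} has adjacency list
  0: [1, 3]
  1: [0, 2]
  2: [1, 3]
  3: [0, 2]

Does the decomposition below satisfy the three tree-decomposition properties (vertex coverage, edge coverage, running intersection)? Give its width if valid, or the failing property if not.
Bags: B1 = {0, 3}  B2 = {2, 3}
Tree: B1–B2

A tree decomposition must satisfy three properties: every vertex lies in some bag; for every edge, both endpoints lie together in some bag; and for every vertex, the bags containing it form a connected subtree. Here vertex 1 appears in no bag, so the decomposition is invalid.

No — vertex 1 appears in no bag.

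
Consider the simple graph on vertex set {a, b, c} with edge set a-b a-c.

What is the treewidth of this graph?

1

A width-1 tree decomposition is:
Bags: B1 = {a, b}  B2 = {a, c}
Tree: B1–B2
The largest bag has 2 vertices, giving width 1; this decomposition certifies tw(G) ≤ 1. Since G has at least one edge (e.g. a–b), it is not an edgeless graph, so tw(G) ≥ 1. The upper and lower bounds meet at 1, so that is the treewidth.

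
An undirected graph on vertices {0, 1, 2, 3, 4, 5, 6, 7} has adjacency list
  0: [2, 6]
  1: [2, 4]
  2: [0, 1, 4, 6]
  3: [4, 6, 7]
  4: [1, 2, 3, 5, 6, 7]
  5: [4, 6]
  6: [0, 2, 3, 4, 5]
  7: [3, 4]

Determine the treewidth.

2

A width-2 tree decomposition is:
Bags: B1 = {4, 5, 6}  B2 = {2, 4, 6}  B3 = {3, 4, 6}  B4 = {0, 2, 6}  B5 = {3, 4, 7}  B6 = {1, 2, 4}
Tree: B1–B2, B2–B3, B2–B4, B3–B5, B2–B6
Every bag has size at most 3, so the width is 3 − 1 = 2 and tw(G) ≤ 2. Conversely, {0, 2, 6} is a clique of size 3, and the vertices of any clique must share a bag in every tree decomposition; so some bag has ≥ 3 vertices and tw(G) ≥ 2. Combining the bounds, tw(G) = 2.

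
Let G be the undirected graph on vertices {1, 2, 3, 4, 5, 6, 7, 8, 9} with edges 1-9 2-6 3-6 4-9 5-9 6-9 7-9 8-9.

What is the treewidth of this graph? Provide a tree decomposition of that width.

Every bag has size at most 2, so the width is 2 − 1 = 1 and tw(G) ≤ 1. Any graph with an edge has treewidth ≥ 1, and G has the edge 9–4. Hence tw(G) = 1 exactly.

Treewidth 1.
One such decomposition:
Bags: B1 = {4, 9}  B2 = {6, 9}  B3 = {2, 6}  B4 = {7, 9}  B5 = {3, 6}  B6 = {5, 9}  B7 = {8, 9}  B8 = {1, 9}
Tree: B1–B2, B2–B3, B2–B4, B3–B5, B1–B6, B2–B7, B6–B8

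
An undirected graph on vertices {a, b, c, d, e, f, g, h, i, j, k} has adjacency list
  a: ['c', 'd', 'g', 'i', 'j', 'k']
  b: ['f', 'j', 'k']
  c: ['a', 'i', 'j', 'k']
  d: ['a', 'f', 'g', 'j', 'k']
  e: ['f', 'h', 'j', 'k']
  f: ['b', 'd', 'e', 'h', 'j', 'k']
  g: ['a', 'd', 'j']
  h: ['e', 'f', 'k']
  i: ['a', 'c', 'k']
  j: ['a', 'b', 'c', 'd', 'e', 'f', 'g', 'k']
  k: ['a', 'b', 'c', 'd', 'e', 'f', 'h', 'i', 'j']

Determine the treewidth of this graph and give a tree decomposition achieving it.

Treewidth 3.
Bags: B1 = {a, d, g, j}  B2 = {a, d, j, k}  B3 = {d, f, j, k}  B4 = {b, f, j, k}  B5 = {a, c, j, k}  B6 = {e, f, j, k}  B7 = {a, c, i, k}  B8 = {e, f, h, k}
Tree: B1–B2, B2–B3, B3–B4, B2–B5, B4–B6, B5–B7, B6–B8

Every bag has size at most 4, so the width is 4 − 1 = 3 and tw(G) ≤ 3. On the other hand G contains the 4-clique {a, d, g, j}. A clique must lie in a single bag of any decomposition, so no decomposition can have width below 3. Combining the bounds, tw(G) = 3.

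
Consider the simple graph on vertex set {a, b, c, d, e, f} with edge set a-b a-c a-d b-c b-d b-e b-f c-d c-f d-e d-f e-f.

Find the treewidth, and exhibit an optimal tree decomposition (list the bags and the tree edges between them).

Treewidth 3.
One such decomposition:
Bags: B1 = {a, b, c, d}  B2 = {b, c, d, f}  B3 = {b, d, e, f}
Tree: B1–B2, B2–B3

The largest bag has 4 vertices, giving width 3; this decomposition certifies tw(G) ≤ 3. Conversely, {b, d, e, f} is a clique of size 4, and the vertices of any clique must share a bag in every tree decomposition; so some bag has ≥ 4 vertices and tw(G) ≥ 3. Combining the bounds, tw(G) = 3.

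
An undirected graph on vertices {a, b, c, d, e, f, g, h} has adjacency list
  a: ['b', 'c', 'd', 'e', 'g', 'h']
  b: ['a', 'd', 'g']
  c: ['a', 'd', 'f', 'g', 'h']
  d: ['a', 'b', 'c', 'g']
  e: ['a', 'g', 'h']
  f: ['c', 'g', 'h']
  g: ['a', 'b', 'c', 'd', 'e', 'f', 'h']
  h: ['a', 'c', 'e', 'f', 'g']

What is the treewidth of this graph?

3

A width-3 tree decomposition is:
Bags: B1 = {a, c, g, h}  B2 = {c, f, g, h}  B3 = {a, c, d, g}  B4 = {a, b, d, g}  B5 = {a, e, g, h}
Tree: B1–B2, B1–B3, B3–B4, B1–B5
Each bag holds 4 vertices, so the decomposition has width 3, which upper-bounds the treewidth. For the lower bound, the 4 vertices {a, c, d, g} are pairwise adjacent, and any tree decomposition puts a clique entirely inside one bag — forcing width ≥ 3. Combining the bounds, tw(G) = 3.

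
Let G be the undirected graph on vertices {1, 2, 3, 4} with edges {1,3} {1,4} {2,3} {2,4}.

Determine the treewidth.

2

A width-2 tree decomposition is:
Bags: B1 = {1, 3, 4}  B2 = {2, 3, 4}
Tree: B1–B2
Each bag holds 3 vertices, so the decomposition has width 2, which upper-bounds the treewidth. The edges 3–1–4–2–3 form a cycle, so G is not a tree and its treewidth is at least 2. Therefore the treewidth is 2.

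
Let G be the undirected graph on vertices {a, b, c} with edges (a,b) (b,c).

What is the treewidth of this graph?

A width-1 tree decomposition is:
Bags: B1 = {b, c}  B2 = {a, b}
Tree: B1–B2
The largest bag has 2 vertices, giving width 1; this decomposition certifies tw(G) ≤ 1. G has an edge, so its treewidth is at least 1. The upper and lower bounds meet at 1, so that is the treewidth.

1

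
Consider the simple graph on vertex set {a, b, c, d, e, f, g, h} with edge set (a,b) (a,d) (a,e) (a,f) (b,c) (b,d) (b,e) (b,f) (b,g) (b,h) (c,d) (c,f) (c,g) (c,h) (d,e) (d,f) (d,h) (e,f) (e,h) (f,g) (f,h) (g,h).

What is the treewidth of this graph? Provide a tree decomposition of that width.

Treewidth 4.
One optimal decomposition is:
Bags: B1 = {b, d, e, f, h}  B2 = {b, c, d, f, h}  B3 = {b, c, f, g, h}  B4 = {a, b, d, e, f}
Tree: B1–B2, B2–B3, B1–B4

The largest bag has 5 vertices, giving width 4; this decomposition certifies tw(G) ≤ 4. On the other hand G contains the 5-clique {b, d, e, f, h}. A clique must lie in a single bag of any decomposition, so no decomposition can have width below 4. Therefore the treewidth is 4.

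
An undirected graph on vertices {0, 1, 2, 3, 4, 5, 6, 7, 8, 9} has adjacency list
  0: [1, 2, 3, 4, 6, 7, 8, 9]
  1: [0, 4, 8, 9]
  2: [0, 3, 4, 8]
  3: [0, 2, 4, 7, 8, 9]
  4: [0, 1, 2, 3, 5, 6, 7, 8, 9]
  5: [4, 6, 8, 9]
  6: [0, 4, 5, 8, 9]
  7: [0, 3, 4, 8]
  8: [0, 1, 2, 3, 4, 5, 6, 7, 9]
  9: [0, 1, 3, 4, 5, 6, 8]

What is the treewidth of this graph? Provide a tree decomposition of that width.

Treewidth 4.
One optimal decomposition is:
Bags: B1 = {0, 3, 4, 8, 9}  B2 = {0, 4, 6, 8, 9}  B3 = {0, 3, 4, 7, 8}  B4 = {4, 5, 6, 8, 9}  B5 = {0, 2, 3, 4, 8}  B6 = {0, 1, 4, 8, 9}
Tree: B1–B2, B1–B3, B2–B4, B3–B5, B2–B6

The largest bag has 5 vertices, giving width 4; this decomposition certifies tw(G) ≤ 4. On the other hand G contains the 5-clique {0, 1, 4, 8, 9}. A clique must lie in a single bag of any decomposition, so no decomposition can have width below 4. Combining the bounds, tw(G) = 4.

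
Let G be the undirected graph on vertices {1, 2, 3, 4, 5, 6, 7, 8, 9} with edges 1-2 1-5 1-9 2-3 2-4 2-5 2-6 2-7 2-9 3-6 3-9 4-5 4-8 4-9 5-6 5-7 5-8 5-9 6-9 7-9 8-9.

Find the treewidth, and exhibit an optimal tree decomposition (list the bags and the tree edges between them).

Treewidth 3.
One optimal decomposition is:
Bags: B1 = {2, 4, 5, 9}  B2 = {1, 2, 5, 9}  B3 = {2, 5, 6, 9}  B4 = {2, 5, 7, 9}  B5 = {4, 5, 8, 9}  B6 = {2, 3, 6, 9}
Tree: B1–B2, B2–B3, B1–B4, B1–B5, B3–B6

The largest bag has 4 vertices, giving width 3; this decomposition certifies tw(G) ≤ 3. For the lower bound, the 4 vertices {4, 5, 8, 9} are pairwise adjacent, and any tree decomposition puts a clique entirely inside one bag — forcing width ≥ 3. Hence tw(G) = 3 exactly.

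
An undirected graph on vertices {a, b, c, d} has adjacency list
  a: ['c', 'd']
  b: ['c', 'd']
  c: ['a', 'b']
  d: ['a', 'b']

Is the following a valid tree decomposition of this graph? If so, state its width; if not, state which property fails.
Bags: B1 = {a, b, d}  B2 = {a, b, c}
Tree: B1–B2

Checking the three conditions: (i) the bags cover all of {a, b, c, d}; (ii) for each edge, some bag contains both endpoints; (iii) the bags containing any fixed vertex form a subtree. All hold, so the decomposition is valid with width 3 − 1 = 2.

Yes; width 2.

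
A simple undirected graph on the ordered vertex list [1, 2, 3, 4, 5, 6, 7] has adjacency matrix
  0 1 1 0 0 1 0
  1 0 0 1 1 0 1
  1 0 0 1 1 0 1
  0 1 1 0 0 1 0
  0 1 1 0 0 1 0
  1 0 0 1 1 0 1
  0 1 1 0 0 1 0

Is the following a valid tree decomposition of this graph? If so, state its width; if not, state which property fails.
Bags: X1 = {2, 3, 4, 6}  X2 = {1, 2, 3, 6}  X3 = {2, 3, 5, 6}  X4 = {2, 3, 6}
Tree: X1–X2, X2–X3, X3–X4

No — vertex 7 appears in no bag.

A tree decomposition must satisfy three properties: every vertex lies in some bag; for every edge, both endpoints lie together in some bag; and for every vertex, the bags containing it form a connected subtree. Here vertex 7 appears in no bag, so the decomposition is invalid.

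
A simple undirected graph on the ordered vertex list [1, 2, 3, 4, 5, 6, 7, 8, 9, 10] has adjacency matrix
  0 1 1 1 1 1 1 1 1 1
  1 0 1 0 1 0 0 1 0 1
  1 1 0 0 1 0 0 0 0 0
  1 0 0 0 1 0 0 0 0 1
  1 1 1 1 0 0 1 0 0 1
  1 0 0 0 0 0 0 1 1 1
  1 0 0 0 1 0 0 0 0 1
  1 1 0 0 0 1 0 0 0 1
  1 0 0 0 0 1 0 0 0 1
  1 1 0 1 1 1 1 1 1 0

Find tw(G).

A width-3 tree decomposition is:
Bags: B1 = {1, 6, 8, 10}  B2 = {1, 2, 8, 10}  B3 = {1, 2, 5, 10}  B4 = {1, 4, 5, 10}  B5 = {1, 5, 7, 10}  B6 = {1, 2, 3, 5}  B7 = {1, 6, 9, 10}
Tree: B1–B2, B2–B3, B3–B4, B4–B5, B3–B6, B1–B7
Each bag holds 4 vertices, so the decomposition has width 3, which upper-bounds the treewidth. For the lower bound, the 4 vertices {1, 2, 8, 10} are pairwise adjacent, and any tree decomposition puts a clique entirely inside one bag — forcing width ≥ 3. Therefore the treewidth is 3.

3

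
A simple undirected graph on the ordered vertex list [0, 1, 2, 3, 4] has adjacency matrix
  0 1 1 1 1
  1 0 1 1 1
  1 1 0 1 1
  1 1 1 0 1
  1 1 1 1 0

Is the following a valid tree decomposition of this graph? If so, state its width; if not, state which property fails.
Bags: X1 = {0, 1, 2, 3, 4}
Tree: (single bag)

Every vertex of G appears in some bag (union = {0, 1, 2, 3, 4}); every edge is covered by a bag; and for each vertex v the set of bags containing v is connected in the bag tree. The decomposition is therefore valid. The largest bag has 5 vertices, so the width is 4.

Yes; width 4.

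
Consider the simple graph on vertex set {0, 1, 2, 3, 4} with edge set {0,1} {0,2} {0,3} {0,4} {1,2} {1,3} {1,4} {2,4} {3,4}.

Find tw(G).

A width-3 tree decomposition is:
Bags: B1 = {0, 1, 3, 4}  B2 = {0, 1, 2, 4}
Tree: B1–B2
The largest bag has 4 vertices, giving width 3; this decomposition certifies tw(G) ≤ 3. Conversely, {0, 1, 2, 4} is a clique of size 4, and the vertices of any clique must share a bag in every tree decomposition; so some bag has ≥ 4 vertices and tw(G) ≥ 3. Combining the bounds, tw(G) = 3.

3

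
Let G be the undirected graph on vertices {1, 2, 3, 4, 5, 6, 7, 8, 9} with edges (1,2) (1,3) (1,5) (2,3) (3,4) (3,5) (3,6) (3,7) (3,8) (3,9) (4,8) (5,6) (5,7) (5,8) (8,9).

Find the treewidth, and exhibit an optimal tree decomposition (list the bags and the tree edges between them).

Every bag has size at most 3, so the width is 3 − 1 = 2 and tw(G) ≤ 2. Conversely, {3, 8, 9} is a clique of size 3, and the vertices of any clique must share a bag in every tree decomposition; so some bag has ≥ 3 vertices and tw(G) ≥ 2. Combining the bounds, tw(G) = 2.

Treewidth 2.
One optimal decomposition is:
Bags: B1 = {1, 3, 5}  B2 = {3, 5, 8}  B3 = {3, 5, 7}  B4 = {1, 2, 3}  B5 = {3, 5, 6}  B6 = {3, 8, 9}  B7 = {3, 4, 8}
Tree: B1–B2, B1–B3, B1–B4, B1–B5, B2–B6, B2–B7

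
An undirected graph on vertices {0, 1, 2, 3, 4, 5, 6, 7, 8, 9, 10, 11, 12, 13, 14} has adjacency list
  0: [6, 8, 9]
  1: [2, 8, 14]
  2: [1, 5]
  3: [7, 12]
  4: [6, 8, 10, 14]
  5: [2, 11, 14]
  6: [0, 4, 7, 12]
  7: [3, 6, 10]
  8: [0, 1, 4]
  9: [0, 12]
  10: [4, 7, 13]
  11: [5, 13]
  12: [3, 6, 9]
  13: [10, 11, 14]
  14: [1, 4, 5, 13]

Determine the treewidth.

A width-3 tree decomposition is:
Bags: B1 = {0, 3, 9, 12}  B2 = {0, 3, 6, 12}  B3 = {0, 3, 6, 7}  B4 = {0, 6, 7, 8}  B5 = {4, 6, 7, 8}  B6 = {4, 7, 8, 10}  B7 = {1, 4, 8, 10}  B8 = {1, 4, 10, 14}  B9 = {1, 10, 13, 14}  B10 = {1, 2, 13, 14}  B11 = {2, 5, 13, 14}  B12 = {2, 5, 11, 13}
Tree: B1–B2, B2–B3, B3–B4, B4–B5, B5–B6, B6–B7, B7–B8, B8–B9, B9–B10, B10–B11, B11–B12
The largest bag has 4 vertices, giving width 3; this decomposition certifies tw(G) ≤ 3. For the lower bound: the 4 vertex sets {3,9,12}, {0}, {6}, {4,7,8,10} are disjoint, each induces a connected subgraph, and every pair is joined by at least one edge of G. Contracting each set to a single vertex therefore yields K_{4} as a minor, and since treewidth is minor-monotone, tw(G) ≥ tw(K_{4}) = 3. Therefore the treewidth is 3.

3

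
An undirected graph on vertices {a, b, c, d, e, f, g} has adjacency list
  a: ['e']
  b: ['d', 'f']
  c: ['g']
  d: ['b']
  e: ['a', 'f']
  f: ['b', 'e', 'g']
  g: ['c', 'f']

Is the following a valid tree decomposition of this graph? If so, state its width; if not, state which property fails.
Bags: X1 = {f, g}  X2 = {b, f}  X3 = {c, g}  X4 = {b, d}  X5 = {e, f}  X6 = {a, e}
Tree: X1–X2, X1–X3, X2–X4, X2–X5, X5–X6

Every vertex of G appears in some bag (union = {a, b, c, d, e, f, g}); every edge is covered by a bag; and for each vertex v the set of bags containing v is connected in the bag tree. The decomposition is therefore valid. The largest bag has 2 vertices, so the width is 1.

Yes; width 1.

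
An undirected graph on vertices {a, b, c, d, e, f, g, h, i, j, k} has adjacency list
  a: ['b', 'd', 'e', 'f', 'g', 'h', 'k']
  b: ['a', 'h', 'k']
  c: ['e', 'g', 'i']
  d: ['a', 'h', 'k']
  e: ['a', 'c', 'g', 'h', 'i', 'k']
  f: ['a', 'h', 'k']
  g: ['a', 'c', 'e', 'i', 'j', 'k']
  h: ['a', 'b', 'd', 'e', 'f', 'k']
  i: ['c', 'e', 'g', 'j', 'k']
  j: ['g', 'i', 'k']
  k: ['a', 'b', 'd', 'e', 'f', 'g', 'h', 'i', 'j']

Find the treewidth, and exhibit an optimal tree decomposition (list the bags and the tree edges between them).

Treewidth 3.
One such decomposition:
Bags: B1 = {a, e, h, k}  B2 = {a, e, g, k}  B3 = {a, d, h, k}  B4 = {a, b, h, k}  B5 = {e, g, i, k}  B6 = {g, i, j, k}  B7 = {a, f, h, k}  B8 = {c, e, g, i}
Tree: B1–B2, B1–B3, B1–B4, B2–B5, B5–B6, B1–B7, B5–B8

Each bag holds 4 vertices, so the decomposition has width 3, which upper-bounds the treewidth. On the other hand G contains the 4-clique {c, e, g, i}. A clique must lie in a single bag of any decomposition, so no decomposition can have width below 3. Therefore the treewidth is 3.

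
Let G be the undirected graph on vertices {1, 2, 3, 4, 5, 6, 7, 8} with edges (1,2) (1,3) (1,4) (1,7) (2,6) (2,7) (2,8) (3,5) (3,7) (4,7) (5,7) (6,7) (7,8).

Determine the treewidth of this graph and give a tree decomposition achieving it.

Every bag has size at most 3, so the width is 3 − 1 = 2 and tw(G) ≤ 2. Conversely, {2, 7, 8} is a clique of size 3, and the vertices of any clique must share a bag in every tree decomposition; so some bag has ≥ 3 vertices and tw(G) ≥ 2. The upper and lower bounds meet at 2, so that is the treewidth.

Treewidth 2.
One such decomposition:
Bags: B1 = {1, 3, 7}  B2 = {3, 5, 7}  B3 = {1, 4, 7}  B4 = {1, 2, 7}  B5 = {2, 6, 7}  B6 = {2, 7, 8}
Tree: B1–B2, B1–B3, B3–B4, B4–B5, B5–B6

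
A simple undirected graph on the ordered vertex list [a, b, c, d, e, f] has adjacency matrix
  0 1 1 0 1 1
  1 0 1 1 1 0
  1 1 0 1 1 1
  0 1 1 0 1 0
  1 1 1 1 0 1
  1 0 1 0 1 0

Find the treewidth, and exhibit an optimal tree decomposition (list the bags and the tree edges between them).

Treewidth 3.
Bags: B1 = {a, b, c, e}  B2 = {b, c, d, e}  B3 = {a, c, e, f}
Tree: B1–B2, B1–B3

Each bag holds 4 vertices, so the decomposition has width 3, which upper-bounds the treewidth. On the other hand G contains the 4-clique {a, c, e, f}. A clique must lie in a single bag of any decomposition, so no decomposition can have width below 3. Hence tw(G) = 3 exactly.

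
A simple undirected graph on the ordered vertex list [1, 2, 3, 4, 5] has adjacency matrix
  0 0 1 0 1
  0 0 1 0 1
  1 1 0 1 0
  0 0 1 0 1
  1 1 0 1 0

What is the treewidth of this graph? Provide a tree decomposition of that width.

Treewidth 2.
One such decomposition:
Bags: B1 = {2, 3, 5}  B2 = {1, 3, 5}  B3 = {3, 4, 5}
Tree: B1–B2, B2–B3

Every bag has size at most 3, so the width is 3 − 1 = 2 and tw(G) ≤ 2. The edges 2–3–1–5–2 form a cycle, so G is not a tree and its treewidth is at least 2. Therefore the treewidth is 2.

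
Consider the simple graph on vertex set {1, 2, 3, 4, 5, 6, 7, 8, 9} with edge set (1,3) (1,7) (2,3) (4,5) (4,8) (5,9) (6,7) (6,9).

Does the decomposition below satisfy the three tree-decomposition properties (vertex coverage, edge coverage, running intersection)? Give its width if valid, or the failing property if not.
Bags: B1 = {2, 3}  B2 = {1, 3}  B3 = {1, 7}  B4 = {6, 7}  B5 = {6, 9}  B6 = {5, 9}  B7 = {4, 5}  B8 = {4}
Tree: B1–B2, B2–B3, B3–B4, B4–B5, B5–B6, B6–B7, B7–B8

A tree decomposition must satisfy three properties: every vertex lies in some bag; for every edge, both endpoints lie together in some bag; and for every vertex, the bags containing it form a connected subtree. Here vertex 8 appears in no bag, so the decomposition is invalid.

No — vertex 8 appears in no bag.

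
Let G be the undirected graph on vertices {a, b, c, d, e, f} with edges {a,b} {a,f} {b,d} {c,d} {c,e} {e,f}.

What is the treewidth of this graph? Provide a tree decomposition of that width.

Treewidth 2.
One such decomposition:
Bags: B1 = {a, e, f}  B2 = {a, c, e}  B3 = {a, c, d}  B4 = {a, b, d}
Tree: B1–B2, B2–B3, B3–B4

Each bag holds 3 vertices, so the decomposition has width 2, which upper-bounds the treewidth. The edges a–f–e–c–d–b–a form a cycle, so G is not a tree and its treewidth is at least 2. Therefore the treewidth is 2.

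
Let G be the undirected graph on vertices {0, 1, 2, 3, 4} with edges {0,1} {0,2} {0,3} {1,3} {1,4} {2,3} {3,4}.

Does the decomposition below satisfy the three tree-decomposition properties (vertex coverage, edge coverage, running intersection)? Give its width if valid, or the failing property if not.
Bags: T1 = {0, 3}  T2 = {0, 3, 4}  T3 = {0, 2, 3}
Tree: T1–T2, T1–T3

A tree decomposition must satisfy three properties: every vertex lies in some bag; for every edge, both endpoints lie together in some bag; and for every vertex, the bags containing it form a connected subtree. Here vertex 1 appears in no bag, so the decomposition is invalid.

No — vertex 1 appears in no bag.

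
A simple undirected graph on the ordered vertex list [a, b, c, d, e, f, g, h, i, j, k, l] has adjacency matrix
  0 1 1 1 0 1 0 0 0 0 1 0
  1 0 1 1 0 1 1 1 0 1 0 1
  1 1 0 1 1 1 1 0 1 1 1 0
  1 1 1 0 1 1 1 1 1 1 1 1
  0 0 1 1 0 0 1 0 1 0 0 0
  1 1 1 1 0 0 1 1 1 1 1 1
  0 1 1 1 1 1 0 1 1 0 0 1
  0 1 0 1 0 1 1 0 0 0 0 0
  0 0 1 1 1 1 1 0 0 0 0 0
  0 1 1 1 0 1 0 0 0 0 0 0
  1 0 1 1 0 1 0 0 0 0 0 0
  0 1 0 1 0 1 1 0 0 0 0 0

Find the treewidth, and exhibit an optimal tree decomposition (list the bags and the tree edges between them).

Each bag holds 5 vertices, so the decomposition has width 4, which upper-bounds the treewidth. On the other hand G contains the 5-clique {c, d, e, g, i}. A clique must lie in a single bag of any decomposition, so no decomposition can have width below 4. Hence tw(G) = 4 exactly.

Treewidth 4.
One such decomposition:
Bags: B1 = {b, c, d, f, g}  B2 = {b, c, d, f, j}  B3 = {b, d, f, g, l}  B4 = {b, d, f, g, h}  B5 = {a, b, c, d, f}  B6 = {c, d, f, g, i}  B7 = {c, d, e, g, i}  B8 = {a, c, d, f, k}
Tree: B1–B2, B1–B3, B3–B4, B1–B5, B1–B6, B6–B7, B5–B8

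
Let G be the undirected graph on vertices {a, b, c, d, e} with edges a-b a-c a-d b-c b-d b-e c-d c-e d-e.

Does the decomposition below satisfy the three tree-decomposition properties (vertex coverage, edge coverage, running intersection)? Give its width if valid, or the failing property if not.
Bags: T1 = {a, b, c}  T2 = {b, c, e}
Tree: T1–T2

No — vertex d appears in no bag.

A tree decomposition must satisfy three properties: every vertex lies in some bag; for every edge, both endpoints lie together in some bag; and for every vertex, the bags containing it form a connected subtree. Here vertex d appears in no bag, so the decomposition is invalid.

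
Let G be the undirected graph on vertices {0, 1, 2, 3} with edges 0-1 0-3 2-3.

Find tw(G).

A width-1 tree decomposition is:
Bags: B1 = {2, 3}  B2 = {0, 3}  B3 = {0, 1}
Tree: B1–B2, B2–B3
Each bag holds 2 vertices, so the decomposition has width 1, which upper-bounds the treewidth. Any graph with an edge has treewidth ≥ 1, and G has the edge 2–3. Combining the bounds, tw(G) = 1.

1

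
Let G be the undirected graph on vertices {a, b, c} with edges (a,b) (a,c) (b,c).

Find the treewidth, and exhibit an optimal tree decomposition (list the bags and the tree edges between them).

With just one bag of size 3, the width is 3 − 1 = 2, so tw(G) ≤ 2. On the other hand G contains the 3-clique {a, b, c}. A clique must lie in a single bag of any decomposition, so no decomposition can have width below 2. The upper and lower bounds meet at 2, so that is the treewidth.

Treewidth 2.
One optimal decomposition is:
Bags: B1 = {a, b, c}
Tree: (single bag)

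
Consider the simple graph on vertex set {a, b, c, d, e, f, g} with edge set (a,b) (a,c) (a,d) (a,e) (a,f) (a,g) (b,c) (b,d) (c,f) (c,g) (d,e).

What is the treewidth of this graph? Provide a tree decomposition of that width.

The largest bag has 3 vertices, giving width 2; this decomposition certifies tw(G) ≤ 2. On the other hand G contains the 3-clique {a, d, e}. A clique must lie in a single bag of any decomposition, so no decomposition can have width below 2. Hence tw(G) = 2 exactly.

Treewidth 2.
One optimal decomposition is:
Bags: B1 = {a, b, d}  B2 = {a, b, c}  B3 = {a, d, e}  B4 = {a, c, g}  B5 = {a, c, f}
Tree: B1–B2, B1–B3, B2–B4, B4–B5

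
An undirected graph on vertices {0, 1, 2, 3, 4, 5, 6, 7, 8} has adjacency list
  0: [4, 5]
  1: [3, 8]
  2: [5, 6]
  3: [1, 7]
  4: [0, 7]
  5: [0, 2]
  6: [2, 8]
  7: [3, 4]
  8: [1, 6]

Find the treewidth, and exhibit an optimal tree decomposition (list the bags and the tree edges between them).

Every bag has size at most 3, so the width is 3 − 1 = 2 and tw(G) ≤ 2. For the lower bound, G contains the cycle 5–0–4–7–3–1–8–6–2–5, so G is not a forest; only forests have treewidth ≤ 1, hence tw(G) ≥ 2. Therefore the treewidth is 2.

Treewidth 2.
One such decomposition:
Bags: B1 = {0, 4, 5}  B2 = {4, 5, 7}  B3 = {3, 5, 7}  B4 = {1, 3, 5}  B5 = {1, 5, 8}  B6 = {5, 6, 8}  B7 = {2, 5, 6}
Tree: B1–B2, B2–B3, B3–B4, B4–B5, B5–B6, B6–B7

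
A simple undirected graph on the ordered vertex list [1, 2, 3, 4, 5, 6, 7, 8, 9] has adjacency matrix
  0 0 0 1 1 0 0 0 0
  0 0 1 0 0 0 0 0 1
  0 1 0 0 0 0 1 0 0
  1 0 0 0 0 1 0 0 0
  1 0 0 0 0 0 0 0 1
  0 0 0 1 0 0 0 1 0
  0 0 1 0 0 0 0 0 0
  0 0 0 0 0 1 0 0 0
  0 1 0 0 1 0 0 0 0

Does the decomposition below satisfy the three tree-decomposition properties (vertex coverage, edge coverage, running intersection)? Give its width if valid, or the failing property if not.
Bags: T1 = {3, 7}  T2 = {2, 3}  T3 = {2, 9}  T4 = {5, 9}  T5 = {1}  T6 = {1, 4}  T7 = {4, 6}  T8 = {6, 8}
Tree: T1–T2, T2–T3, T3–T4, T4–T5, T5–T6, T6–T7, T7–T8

A tree decomposition must satisfy three properties: every vertex lies in some bag; for every edge, both endpoints lie together in some bag; and for every vertex, the bags containing it form a connected subtree. Here edge (5,1) lies in no bag, so the decomposition is invalid.

No — edge (5,1) lies in no bag.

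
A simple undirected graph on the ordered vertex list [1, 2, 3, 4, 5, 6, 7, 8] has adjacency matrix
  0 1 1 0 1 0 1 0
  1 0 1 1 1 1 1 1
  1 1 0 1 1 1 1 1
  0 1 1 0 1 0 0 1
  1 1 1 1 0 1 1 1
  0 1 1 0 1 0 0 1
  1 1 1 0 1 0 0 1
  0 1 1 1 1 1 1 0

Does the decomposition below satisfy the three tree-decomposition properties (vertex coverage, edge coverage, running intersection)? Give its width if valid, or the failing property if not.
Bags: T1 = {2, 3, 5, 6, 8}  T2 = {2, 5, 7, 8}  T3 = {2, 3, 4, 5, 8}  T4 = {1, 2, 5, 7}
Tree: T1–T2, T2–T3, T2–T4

A tree decomposition must satisfy three properties: every vertex lies in some bag; for every edge, both endpoints lie together in some bag; and for every vertex, the bags containing it form a connected subtree. Here edge (3,7) lies in no bag, so the decomposition is invalid.

No — edge (3,7) lies in no bag.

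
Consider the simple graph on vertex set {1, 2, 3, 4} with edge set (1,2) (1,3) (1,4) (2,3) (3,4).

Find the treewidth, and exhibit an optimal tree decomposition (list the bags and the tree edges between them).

Each bag holds 3 vertices, so the decomposition has width 2, which upper-bounds the treewidth. Conversely, {1, 2, 3} is a clique of size 3, and the vertices of any clique must share a bag in every tree decomposition; so some bag has ≥ 3 vertices and tw(G) ≥ 2. The upper and lower bounds meet at 2, so that is the treewidth.

Treewidth 2.
One optimal decomposition is:
Bags: B1 = {1, 2, 3}  B2 = {1, 3, 4}
Tree: B1–B2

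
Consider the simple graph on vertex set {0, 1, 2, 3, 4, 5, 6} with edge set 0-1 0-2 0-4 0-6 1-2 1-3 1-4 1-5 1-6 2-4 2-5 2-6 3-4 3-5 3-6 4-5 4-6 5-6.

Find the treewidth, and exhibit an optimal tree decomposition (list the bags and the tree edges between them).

The largest bag has 5 vertices, giving width 4; this decomposition certifies tw(G) ≤ 4. On the other hand G contains the 5-clique {0, 1, 2, 4, 6}. A clique must lie in a single bag of any decomposition, so no decomposition can have width below 4. Therefore the treewidth is 4.

Treewidth 4.
One optimal decomposition is:
Bags: B1 = {0, 1, 2, 4, 6}  B2 = {1, 2, 4, 5, 6}  B3 = {1, 3, 4, 5, 6}
Tree: B1–B2, B2–B3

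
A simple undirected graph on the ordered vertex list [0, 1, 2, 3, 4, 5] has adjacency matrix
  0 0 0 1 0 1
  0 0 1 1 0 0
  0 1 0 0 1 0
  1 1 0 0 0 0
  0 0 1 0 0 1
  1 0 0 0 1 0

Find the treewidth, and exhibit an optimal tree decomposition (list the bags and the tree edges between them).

Treewidth 2.
Bags: B1 = {1, 2, 3}  B2 = {2, 3, 4}  B3 = {3, 4, 5}  B4 = {0, 3, 5}
Tree: B1–B2, B2–B3, B3–B4

The largest bag has 3 vertices, giving width 2; this decomposition certifies tw(G) ≤ 2. The edges 3–1–2–4–5–0–3 form a cycle, so G is not a tree and its treewidth is at least 2. Hence tw(G) = 2 exactly.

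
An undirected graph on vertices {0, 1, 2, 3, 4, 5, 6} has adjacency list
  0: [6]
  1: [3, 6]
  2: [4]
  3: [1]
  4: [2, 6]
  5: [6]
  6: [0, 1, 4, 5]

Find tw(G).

1

A width-1 tree decomposition is:
Bags: B1 = {5, 6}  B2 = {1, 6}  B3 = {0, 6}  B4 = {4, 6}  B5 = {2, 4}  B6 = {1, 3}
Tree: B1–B2, B1–B3, B3–B4, B4–B5, B2–B6
Each bag holds 2 vertices, so the decomposition has width 1, which upper-bounds the treewidth. Since G has at least one edge (e.g. 6–5), it is not an edgeless graph, so tw(G) ≥ 1. Combining the bounds, tw(G) = 1.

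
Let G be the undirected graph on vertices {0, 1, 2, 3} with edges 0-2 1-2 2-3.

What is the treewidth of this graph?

A width-1 tree decomposition is:
Bags: B1 = {2, 3}  B2 = {1, 2}  B3 = {0, 2}
Tree: B1–B2, B2–B3
Each bag holds 2 vertices, so the decomposition has width 1, which upper-bounds the treewidth. Any graph with an edge has treewidth ≥ 1, and G has the edge 2–3. The upper and lower bounds meet at 1, so that is the treewidth.

1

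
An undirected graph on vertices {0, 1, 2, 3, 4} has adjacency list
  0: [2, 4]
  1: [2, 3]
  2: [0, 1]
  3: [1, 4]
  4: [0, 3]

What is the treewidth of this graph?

A width-2 tree decomposition is:
Bags: B1 = {0, 2, 4}  B2 = {2, 3, 4}  B3 = {1, 2, 3}
Tree: B1–B2, B2–B3
Every bag has size at most 3, so the width is 3 − 1 = 2 and tw(G) ≤ 2. The edges 2–0–4–3–1–2 form a cycle, so G is not a tree and its treewidth is at least 2. The upper and lower bounds meet at 2, so that is the treewidth.

2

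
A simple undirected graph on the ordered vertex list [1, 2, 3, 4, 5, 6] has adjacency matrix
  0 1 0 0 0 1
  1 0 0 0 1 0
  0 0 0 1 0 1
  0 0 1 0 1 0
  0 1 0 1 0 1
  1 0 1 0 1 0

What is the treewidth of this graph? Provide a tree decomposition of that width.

The largest bag has 3 vertices, giving width 2; this decomposition certifies tw(G) ≤ 2. The edges 3–4–5–6–3 form a cycle, so G is not a tree and its treewidth is at least 2. Hence tw(G) = 2 exactly.

Treewidth 2.
One such decomposition:
Bags: B1 = {3, 4, 6}  B2 = {4, 5, 6}  B3 = {1, 5, 6}  B4 = {1, 2, 5}
Tree: B1–B2, B2–B3, B3–B4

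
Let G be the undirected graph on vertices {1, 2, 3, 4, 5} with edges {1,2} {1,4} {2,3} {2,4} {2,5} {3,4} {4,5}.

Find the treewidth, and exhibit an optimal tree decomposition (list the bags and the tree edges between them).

Every bag has size at most 3, so the width is 3 − 1 = 2 and tw(G) ≤ 2. Conversely, {1, 2, 4} is a clique of size 3, and the vertices of any clique must share a bag in every tree decomposition; so some bag has ≥ 3 vertices and tw(G) ≥ 2. The upper and lower bounds meet at 2, so that is the treewidth.

Treewidth 2.
One such decomposition:
Bags: B1 = {2, 3, 4}  B2 = {1, 2, 4}  B3 = {2, 4, 5}
Tree: B1–B2, B1–B3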